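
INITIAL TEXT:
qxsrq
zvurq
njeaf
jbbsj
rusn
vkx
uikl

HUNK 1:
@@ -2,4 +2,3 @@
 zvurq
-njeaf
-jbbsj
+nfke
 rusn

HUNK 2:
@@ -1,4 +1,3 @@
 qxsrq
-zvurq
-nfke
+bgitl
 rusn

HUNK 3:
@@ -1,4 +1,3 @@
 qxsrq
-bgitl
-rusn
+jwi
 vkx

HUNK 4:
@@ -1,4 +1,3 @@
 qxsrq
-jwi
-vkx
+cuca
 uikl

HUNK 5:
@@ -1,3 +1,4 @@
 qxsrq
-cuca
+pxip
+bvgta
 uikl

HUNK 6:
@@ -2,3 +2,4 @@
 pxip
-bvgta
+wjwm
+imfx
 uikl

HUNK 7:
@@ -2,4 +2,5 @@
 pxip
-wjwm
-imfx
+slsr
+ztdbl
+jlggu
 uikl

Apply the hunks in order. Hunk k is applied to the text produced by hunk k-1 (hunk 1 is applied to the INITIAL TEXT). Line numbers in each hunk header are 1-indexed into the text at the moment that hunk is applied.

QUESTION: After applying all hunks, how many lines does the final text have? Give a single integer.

Hunk 1: at line 2 remove [njeaf,jbbsj] add [nfke] -> 6 lines: qxsrq zvurq nfke rusn vkx uikl
Hunk 2: at line 1 remove [zvurq,nfke] add [bgitl] -> 5 lines: qxsrq bgitl rusn vkx uikl
Hunk 3: at line 1 remove [bgitl,rusn] add [jwi] -> 4 lines: qxsrq jwi vkx uikl
Hunk 4: at line 1 remove [jwi,vkx] add [cuca] -> 3 lines: qxsrq cuca uikl
Hunk 5: at line 1 remove [cuca] add [pxip,bvgta] -> 4 lines: qxsrq pxip bvgta uikl
Hunk 6: at line 2 remove [bvgta] add [wjwm,imfx] -> 5 lines: qxsrq pxip wjwm imfx uikl
Hunk 7: at line 2 remove [wjwm,imfx] add [slsr,ztdbl,jlggu] -> 6 lines: qxsrq pxip slsr ztdbl jlggu uikl
Final line count: 6

Answer: 6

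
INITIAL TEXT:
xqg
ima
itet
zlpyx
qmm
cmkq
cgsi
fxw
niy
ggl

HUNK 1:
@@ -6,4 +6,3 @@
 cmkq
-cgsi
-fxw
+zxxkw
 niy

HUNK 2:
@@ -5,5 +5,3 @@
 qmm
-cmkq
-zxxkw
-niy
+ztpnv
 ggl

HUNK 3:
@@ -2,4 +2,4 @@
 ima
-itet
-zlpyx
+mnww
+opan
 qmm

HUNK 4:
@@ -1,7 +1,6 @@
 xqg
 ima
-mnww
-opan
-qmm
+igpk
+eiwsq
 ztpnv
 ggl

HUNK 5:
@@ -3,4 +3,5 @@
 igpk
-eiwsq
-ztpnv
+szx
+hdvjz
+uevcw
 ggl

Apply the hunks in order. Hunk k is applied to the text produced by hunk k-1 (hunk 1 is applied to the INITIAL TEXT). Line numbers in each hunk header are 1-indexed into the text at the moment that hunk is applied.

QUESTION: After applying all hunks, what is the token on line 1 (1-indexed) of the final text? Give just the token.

Hunk 1: at line 6 remove [cgsi,fxw] add [zxxkw] -> 9 lines: xqg ima itet zlpyx qmm cmkq zxxkw niy ggl
Hunk 2: at line 5 remove [cmkq,zxxkw,niy] add [ztpnv] -> 7 lines: xqg ima itet zlpyx qmm ztpnv ggl
Hunk 3: at line 2 remove [itet,zlpyx] add [mnww,opan] -> 7 lines: xqg ima mnww opan qmm ztpnv ggl
Hunk 4: at line 1 remove [mnww,opan,qmm] add [igpk,eiwsq] -> 6 lines: xqg ima igpk eiwsq ztpnv ggl
Hunk 5: at line 3 remove [eiwsq,ztpnv] add [szx,hdvjz,uevcw] -> 7 lines: xqg ima igpk szx hdvjz uevcw ggl
Final line 1: xqg

Answer: xqg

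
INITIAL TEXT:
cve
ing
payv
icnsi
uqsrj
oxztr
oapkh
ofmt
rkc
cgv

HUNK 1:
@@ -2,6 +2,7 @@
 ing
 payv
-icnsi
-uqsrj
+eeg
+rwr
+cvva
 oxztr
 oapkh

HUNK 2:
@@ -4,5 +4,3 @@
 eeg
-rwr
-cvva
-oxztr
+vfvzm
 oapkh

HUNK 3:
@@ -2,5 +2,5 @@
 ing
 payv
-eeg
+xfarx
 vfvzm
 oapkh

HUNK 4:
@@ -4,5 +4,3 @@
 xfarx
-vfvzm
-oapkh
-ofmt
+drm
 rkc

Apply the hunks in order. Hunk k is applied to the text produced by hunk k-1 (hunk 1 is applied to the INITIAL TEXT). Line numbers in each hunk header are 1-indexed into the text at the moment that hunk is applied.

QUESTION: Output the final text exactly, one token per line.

Answer: cve
ing
payv
xfarx
drm
rkc
cgv

Derivation:
Hunk 1: at line 2 remove [icnsi,uqsrj] add [eeg,rwr,cvva] -> 11 lines: cve ing payv eeg rwr cvva oxztr oapkh ofmt rkc cgv
Hunk 2: at line 4 remove [rwr,cvva,oxztr] add [vfvzm] -> 9 lines: cve ing payv eeg vfvzm oapkh ofmt rkc cgv
Hunk 3: at line 2 remove [eeg] add [xfarx] -> 9 lines: cve ing payv xfarx vfvzm oapkh ofmt rkc cgv
Hunk 4: at line 4 remove [vfvzm,oapkh,ofmt] add [drm] -> 7 lines: cve ing payv xfarx drm rkc cgv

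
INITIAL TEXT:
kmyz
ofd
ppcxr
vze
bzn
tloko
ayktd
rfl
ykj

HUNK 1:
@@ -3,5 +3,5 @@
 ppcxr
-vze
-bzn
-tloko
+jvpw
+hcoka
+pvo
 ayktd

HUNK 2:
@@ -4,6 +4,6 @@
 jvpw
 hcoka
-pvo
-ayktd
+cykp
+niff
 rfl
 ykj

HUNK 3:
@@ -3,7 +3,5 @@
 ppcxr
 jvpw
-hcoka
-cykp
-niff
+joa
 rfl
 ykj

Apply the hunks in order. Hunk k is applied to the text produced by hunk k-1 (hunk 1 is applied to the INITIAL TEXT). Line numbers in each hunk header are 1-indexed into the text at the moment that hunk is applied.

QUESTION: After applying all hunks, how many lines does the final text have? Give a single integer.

Answer: 7

Derivation:
Hunk 1: at line 3 remove [vze,bzn,tloko] add [jvpw,hcoka,pvo] -> 9 lines: kmyz ofd ppcxr jvpw hcoka pvo ayktd rfl ykj
Hunk 2: at line 4 remove [pvo,ayktd] add [cykp,niff] -> 9 lines: kmyz ofd ppcxr jvpw hcoka cykp niff rfl ykj
Hunk 3: at line 3 remove [hcoka,cykp,niff] add [joa] -> 7 lines: kmyz ofd ppcxr jvpw joa rfl ykj
Final line count: 7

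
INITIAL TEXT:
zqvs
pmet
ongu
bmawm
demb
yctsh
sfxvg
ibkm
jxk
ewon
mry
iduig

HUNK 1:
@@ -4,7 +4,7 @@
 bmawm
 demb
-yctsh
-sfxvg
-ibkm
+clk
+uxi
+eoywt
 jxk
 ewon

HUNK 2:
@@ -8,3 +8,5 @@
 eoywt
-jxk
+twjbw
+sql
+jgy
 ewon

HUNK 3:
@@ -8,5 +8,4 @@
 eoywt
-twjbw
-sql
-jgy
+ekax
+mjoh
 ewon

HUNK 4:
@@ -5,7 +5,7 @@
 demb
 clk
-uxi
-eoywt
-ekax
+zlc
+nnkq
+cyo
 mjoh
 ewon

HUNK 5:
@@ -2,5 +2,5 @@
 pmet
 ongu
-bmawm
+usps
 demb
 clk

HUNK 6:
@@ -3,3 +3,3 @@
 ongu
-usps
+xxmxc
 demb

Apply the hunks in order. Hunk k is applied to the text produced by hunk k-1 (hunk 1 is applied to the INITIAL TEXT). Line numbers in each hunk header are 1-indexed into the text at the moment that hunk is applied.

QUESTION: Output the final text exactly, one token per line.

Answer: zqvs
pmet
ongu
xxmxc
demb
clk
zlc
nnkq
cyo
mjoh
ewon
mry
iduig

Derivation:
Hunk 1: at line 4 remove [yctsh,sfxvg,ibkm] add [clk,uxi,eoywt] -> 12 lines: zqvs pmet ongu bmawm demb clk uxi eoywt jxk ewon mry iduig
Hunk 2: at line 8 remove [jxk] add [twjbw,sql,jgy] -> 14 lines: zqvs pmet ongu bmawm demb clk uxi eoywt twjbw sql jgy ewon mry iduig
Hunk 3: at line 8 remove [twjbw,sql,jgy] add [ekax,mjoh] -> 13 lines: zqvs pmet ongu bmawm demb clk uxi eoywt ekax mjoh ewon mry iduig
Hunk 4: at line 5 remove [uxi,eoywt,ekax] add [zlc,nnkq,cyo] -> 13 lines: zqvs pmet ongu bmawm demb clk zlc nnkq cyo mjoh ewon mry iduig
Hunk 5: at line 2 remove [bmawm] add [usps] -> 13 lines: zqvs pmet ongu usps demb clk zlc nnkq cyo mjoh ewon mry iduig
Hunk 6: at line 3 remove [usps] add [xxmxc] -> 13 lines: zqvs pmet ongu xxmxc demb clk zlc nnkq cyo mjoh ewon mry iduig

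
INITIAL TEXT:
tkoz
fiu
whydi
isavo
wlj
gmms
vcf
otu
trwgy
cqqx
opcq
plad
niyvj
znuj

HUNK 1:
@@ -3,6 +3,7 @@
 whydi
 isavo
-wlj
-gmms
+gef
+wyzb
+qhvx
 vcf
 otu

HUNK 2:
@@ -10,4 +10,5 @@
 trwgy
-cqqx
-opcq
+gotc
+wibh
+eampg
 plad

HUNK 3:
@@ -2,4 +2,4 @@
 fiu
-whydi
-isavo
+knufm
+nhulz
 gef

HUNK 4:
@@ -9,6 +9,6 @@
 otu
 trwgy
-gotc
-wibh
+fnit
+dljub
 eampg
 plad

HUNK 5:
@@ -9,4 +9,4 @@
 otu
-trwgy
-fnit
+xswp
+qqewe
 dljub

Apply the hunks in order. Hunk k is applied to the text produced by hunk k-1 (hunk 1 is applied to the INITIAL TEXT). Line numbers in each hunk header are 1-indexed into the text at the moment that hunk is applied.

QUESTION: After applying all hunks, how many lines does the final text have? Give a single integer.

Answer: 16

Derivation:
Hunk 1: at line 3 remove [wlj,gmms] add [gef,wyzb,qhvx] -> 15 lines: tkoz fiu whydi isavo gef wyzb qhvx vcf otu trwgy cqqx opcq plad niyvj znuj
Hunk 2: at line 10 remove [cqqx,opcq] add [gotc,wibh,eampg] -> 16 lines: tkoz fiu whydi isavo gef wyzb qhvx vcf otu trwgy gotc wibh eampg plad niyvj znuj
Hunk 3: at line 2 remove [whydi,isavo] add [knufm,nhulz] -> 16 lines: tkoz fiu knufm nhulz gef wyzb qhvx vcf otu trwgy gotc wibh eampg plad niyvj znuj
Hunk 4: at line 9 remove [gotc,wibh] add [fnit,dljub] -> 16 lines: tkoz fiu knufm nhulz gef wyzb qhvx vcf otu trwgy fnit dljub eampg plad niyvj znuj
Hunk 5: at line 9 remove [trwgy,fnit] add [xswp,qqewe] -> 16 lines: tkoz fiu knufm nhulz gef wyzb qhvx vcf otu xswp qqewe dljub eampg plad niyvj znuj
Final line count: 16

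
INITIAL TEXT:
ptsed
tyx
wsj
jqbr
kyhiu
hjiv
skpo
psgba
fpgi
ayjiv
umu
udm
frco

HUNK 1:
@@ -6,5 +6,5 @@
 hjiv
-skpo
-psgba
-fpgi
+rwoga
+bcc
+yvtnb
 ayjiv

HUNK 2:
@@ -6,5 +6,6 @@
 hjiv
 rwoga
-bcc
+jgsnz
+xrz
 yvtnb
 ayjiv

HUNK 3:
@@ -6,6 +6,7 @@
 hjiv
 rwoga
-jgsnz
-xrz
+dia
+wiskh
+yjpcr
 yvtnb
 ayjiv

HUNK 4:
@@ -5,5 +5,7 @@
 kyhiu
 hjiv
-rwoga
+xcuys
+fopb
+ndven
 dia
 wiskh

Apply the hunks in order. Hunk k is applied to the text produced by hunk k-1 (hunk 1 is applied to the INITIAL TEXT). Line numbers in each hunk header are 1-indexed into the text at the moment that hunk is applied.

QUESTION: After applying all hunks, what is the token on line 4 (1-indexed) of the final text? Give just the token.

Hunk 1: at line 6 remove [skpo,psgba,fpgi] add [rwoga,bcc,yvtnb] -> 13 lines: ptsed tyx wsj jqbr kyhiu hjiv rwoga bcc yvtnb ayjiv umu udm frco
Hunk 2: at line 6 remove [bcc] add [jgsnz,xrz] -> 14 lines: ptsed tyx wsj jqbr kyhiu hjiv rwoga jgsnz xrz yvtnb ayjiv umu udm frco
Hunk 3: at line 6 remove [jgsnz,xrz] add [dia,wiskh,yjpcr] -> 15 lines: ptsed tyx wsj jqbr kyhiu hjiv rwoga dia wiskh yjpcr yvtnb ayjiv umu udm frco
Hunk 4: at line 5 remove [rwoga] add [xcuys,fopb,ndven] -> 17 lines: ptsed tyx wsj jqbr kyhiu hjiv xcuys fopb ndven dia wiskh yjpcr yvtnb ayjiv umu udm frco
Final line 4: jqbr

Answer: jqbr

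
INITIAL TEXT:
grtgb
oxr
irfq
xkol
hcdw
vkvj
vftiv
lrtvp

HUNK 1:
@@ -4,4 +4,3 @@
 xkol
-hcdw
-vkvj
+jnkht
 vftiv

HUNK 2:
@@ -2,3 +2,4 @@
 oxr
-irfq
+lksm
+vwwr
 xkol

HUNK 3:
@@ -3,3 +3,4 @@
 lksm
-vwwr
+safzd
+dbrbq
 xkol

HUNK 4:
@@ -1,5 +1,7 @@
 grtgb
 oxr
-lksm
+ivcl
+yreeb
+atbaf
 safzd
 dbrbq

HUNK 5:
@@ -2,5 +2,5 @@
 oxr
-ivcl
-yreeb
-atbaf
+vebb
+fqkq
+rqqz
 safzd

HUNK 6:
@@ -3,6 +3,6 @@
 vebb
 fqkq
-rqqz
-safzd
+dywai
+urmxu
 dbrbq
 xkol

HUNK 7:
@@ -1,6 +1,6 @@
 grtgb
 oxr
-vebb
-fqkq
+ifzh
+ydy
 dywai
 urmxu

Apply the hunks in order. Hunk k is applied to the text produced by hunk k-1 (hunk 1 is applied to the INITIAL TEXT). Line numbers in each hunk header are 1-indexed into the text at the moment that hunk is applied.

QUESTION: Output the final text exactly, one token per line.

Hunk 1: at line 4 remove [hcdw,vkvj] add [jnkht] -> 7 lines: grtgb oxr irfq xkol jnkht vftiv lrtvp
Hunk 2: at line 2 remove [irfq] add [lksm,vwwr] -> 8 lines: grtgb oxr lksm vwwr xkol jnkht vftiv lrtvp
Hunk 3: at line 3 remove [vwwr] add [safzd,dbrbq] -> 9 lines: grtgb oxr lksm safzd dbrbq xkol jnkht vftiv lrtvp
Hunk 4: at line 1 remove [lksm] add [ivcl,yreeb,atbaf] -> 11 lines: grtgb oxr ivcl yreeb atbaf safzd dbrbq xkol jnkht vftiv lrtvp
Hunk 5: at line 2 remove [ivcl,yreeb,atbaf] add [vebb,fqkq,rqqz] -> 11 lines: grtgb oxr vebb fqkq rqqz safzd dbrbq xkol jnkht vftiv lrtvp
Hunk 6: at line 3 remove [rqqz,safzd] add [dywai,urmxu] -> 11 lines: grtgb oxr vebb fqkq dywai urmxu dbrbq xkol jnkht vftiv lrtvp
Hunk 7: at line 1 remove [vebb,fqkq] add [ifzh,ydy] -> 11 lines: grtgb oxr ifzh ydy dywai urmxu dbrbq xkol jnkht vftiv lrtvp

Answer: grtgb
oxr
ifzh
ydy
dywai
urmxu
dbrbq
xkol
jnkht
vftiv
lrtvp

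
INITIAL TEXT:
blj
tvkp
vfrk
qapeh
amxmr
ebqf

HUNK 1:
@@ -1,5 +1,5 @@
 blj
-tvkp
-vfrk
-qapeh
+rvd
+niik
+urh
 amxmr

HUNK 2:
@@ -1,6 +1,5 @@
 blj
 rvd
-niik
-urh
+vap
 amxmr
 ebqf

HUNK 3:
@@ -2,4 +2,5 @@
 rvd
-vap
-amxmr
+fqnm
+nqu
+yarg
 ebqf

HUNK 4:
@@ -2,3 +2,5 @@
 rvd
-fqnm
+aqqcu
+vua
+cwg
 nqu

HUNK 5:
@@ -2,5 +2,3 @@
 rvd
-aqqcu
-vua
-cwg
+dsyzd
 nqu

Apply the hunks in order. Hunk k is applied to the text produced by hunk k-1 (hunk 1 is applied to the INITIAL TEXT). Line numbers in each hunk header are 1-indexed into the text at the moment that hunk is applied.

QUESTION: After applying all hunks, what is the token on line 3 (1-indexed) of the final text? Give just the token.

Answer: dsyzd

Derivation:
Hunk 1: at line 1 remove [tvkp,vfrk,qapeh] add [rvd,niik,urh] -> 6 lines: blj rvd niik urh amxmr ebqf
Hunk 2: at line 1 remove [niik,urh] add [vap] -> 5 lines: blj rvd vap amxmr ebqf
Hunk 3: at line 2 remove [vap,amxmr] add [fqnm,nqu,yarg] -> 6 lines: blj rvd fqnm nqu yarg ebqf
Hunk 4: at line 2 remove [fqnm] add [aqqcu,vua,cwg] -> 8 lines: blj rvd aqqcu vua cwg nqu yarg ebqf
Hunk 5: at line 2 remove [aqqcu,vua,cwg] add [dsyzd] -> 6 lines: blj rvd dsyzd nqu yarg ebqf
Final line 3: dsyzd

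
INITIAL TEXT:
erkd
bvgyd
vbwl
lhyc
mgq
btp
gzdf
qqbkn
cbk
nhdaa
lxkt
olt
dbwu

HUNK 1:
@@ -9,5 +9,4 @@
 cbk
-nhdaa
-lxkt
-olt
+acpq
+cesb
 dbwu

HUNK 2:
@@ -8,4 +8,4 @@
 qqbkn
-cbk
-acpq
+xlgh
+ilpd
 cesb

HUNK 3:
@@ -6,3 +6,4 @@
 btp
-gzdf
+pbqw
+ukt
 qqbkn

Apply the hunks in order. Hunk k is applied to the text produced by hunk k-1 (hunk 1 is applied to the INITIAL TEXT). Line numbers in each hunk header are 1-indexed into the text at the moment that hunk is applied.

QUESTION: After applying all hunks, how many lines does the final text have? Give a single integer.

Hunk 1: at line 9 remove [nhdaa,lxkt,olt] add [acpq,cesb] -> 12 lines: erkd bvgyd vbwl lhyc mgq btp gzdf qqbkn cbk acpq cesb dbwu
Hunk 2: at line 8 remove [cbk,acpq] add [xlgh,ilpd] -> 12 lines: erkd bvgyd vbwl lhyc mgq btp gzdf qqbkn xlgh ilpd cesb dbwu
Hunk 3: at line 6 remove [gzdf] add [pbqw,ukt] -> 13 lines: erkd bvgyd vbwl lhyc mgq btp pbqw ukt qqbkn xlgh ilpd cesb dbwu
Final line count: 13

Answer: 13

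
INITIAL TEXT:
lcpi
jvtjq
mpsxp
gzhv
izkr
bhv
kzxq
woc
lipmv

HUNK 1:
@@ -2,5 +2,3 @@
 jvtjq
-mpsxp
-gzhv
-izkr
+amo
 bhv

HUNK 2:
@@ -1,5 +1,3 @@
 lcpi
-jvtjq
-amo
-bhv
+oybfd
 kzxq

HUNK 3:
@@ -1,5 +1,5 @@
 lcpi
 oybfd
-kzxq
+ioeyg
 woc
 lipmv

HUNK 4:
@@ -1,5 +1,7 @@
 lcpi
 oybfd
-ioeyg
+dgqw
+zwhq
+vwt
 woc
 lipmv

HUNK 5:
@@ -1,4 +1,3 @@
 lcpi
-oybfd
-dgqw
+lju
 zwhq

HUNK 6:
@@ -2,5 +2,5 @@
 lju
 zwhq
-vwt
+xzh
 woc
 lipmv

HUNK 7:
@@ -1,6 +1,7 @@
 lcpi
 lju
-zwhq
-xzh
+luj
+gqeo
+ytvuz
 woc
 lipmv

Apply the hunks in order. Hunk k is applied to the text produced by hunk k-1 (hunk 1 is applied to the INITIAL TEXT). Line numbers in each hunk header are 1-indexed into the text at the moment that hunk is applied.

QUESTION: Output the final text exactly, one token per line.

Hunk 1: at line 2 remove [mpsxp,gzhv,izkr] add [amo] -> 7 lines: lcpi jvtjq amo bhv kzxq woc lipmv
Hunk 2: at line 1 remove [jvtjq,amo,bhv] add [oybfd] -> 5 lines: lcpi oybfd kzxq woc lipmv
Hunk 3: at line 1 remove [kzxq] add [ioeyg] -> 5 lines: lcpi oybfd ioeyg woc lipmv
Hunk 4: at line 1 remove [ioeyg] add [dgqw,zwhq,vwt] -> 7 lines: lcpi oybfd dgqw zwhq vwt woc lipmv
Hunk 5: at line 1 remove [oybfd,dgqw] add [lju] -> 6 lines: lcpi lju zwhq vwt woc lipmv
Hunk 6: at line 2 remove [vwt] add [xzh] -> 6 lines: lcpi lju zwhq xzh woc lipmv
Hunk 7: at line 1 remove [zwhq,xzh] add [luj,gqeo,ytvuz] -> 7 lines: lcpi lju luj gqeo ytvuz woc lipmv

Answer: lcpi
lju
luj
gqeo
ytvuz
woc
lipmv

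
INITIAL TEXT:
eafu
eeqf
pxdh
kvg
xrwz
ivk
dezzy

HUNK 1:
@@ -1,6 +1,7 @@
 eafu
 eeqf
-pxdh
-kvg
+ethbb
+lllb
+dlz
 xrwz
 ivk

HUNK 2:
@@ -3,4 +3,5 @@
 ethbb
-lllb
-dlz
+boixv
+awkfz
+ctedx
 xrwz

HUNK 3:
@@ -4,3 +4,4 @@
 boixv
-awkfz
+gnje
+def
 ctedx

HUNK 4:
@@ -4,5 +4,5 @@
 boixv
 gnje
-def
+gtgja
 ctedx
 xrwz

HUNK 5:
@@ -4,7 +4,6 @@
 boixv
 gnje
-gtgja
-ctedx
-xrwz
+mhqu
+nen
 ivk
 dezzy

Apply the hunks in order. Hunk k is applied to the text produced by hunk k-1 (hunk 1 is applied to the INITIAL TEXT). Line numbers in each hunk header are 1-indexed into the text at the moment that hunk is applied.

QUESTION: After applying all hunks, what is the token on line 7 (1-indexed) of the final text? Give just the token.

Answer: nen

Derivation:
Hunk 1: at line 1 remove [pxdh,kvg] add [ethbb,lllb,dlz] -> 8 lines: eafu eeqf ethbb lllb dlz xrwz ivk dezzy
Hunk 2: at line 3 remove [lllb,dlz] add [boixv,awkfz,ctedx] -> 9 lines: eafu eeqf ethbb boixv awkfz ctedx xrwz ivk dezzy
Hunk 3: at line 4 remove [awkfz] add [gnje,def] -> 10 lines: eafu eeqf ethbb boixv gnje def ctedx xrwz ivk dezzy
Hunk 4: at line 4 remove [def] add [gtgja] -> 10 lines: eafu eeqf ethbb boixv gnje gtgja ctedx xrwz ivk dezzy
Hunk 5: at line 4 remove [gtgja,ctedx,xrwz] add [mhqu,nen] -> 9 lines: eafu eeqf ethbb boixv gnje mhqu nen ivk dezzy
Final line 7: nen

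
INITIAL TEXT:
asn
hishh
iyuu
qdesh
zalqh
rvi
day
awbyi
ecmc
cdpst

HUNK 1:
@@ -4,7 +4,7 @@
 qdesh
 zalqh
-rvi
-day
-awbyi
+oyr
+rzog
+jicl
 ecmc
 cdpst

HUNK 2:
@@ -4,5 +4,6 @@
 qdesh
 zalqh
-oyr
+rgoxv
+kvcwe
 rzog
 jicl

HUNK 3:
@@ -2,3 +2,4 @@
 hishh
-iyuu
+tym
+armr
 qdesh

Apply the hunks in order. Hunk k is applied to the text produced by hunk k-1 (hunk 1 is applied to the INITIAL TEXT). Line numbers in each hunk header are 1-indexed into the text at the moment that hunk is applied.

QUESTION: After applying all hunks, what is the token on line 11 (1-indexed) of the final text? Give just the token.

Hunk 1: at line 4 remove [rvi,day,awbyi] add [oyr,rzog,jicl] -> 10 lines: asn hishh iyuu qdesh zalqh oyr rzog jicl ecmc cdpst
Hunk 2: at line 4 remove [oyr] add [rgoxv,kvcwe] -> 11 lines: asn hishh iyuu qdesh zalqh rgoxv kvcwe rzog jicl ecmc cdpst
Hunk 3: at line 2 remove [iyuu] add [tym,armr] -> 12 lines: asn hishh tym armr qdesh zalqh rgoxv kvcwe rzog jicl ecmc cdpst
Final line 11: ecmc

Answer: ecmc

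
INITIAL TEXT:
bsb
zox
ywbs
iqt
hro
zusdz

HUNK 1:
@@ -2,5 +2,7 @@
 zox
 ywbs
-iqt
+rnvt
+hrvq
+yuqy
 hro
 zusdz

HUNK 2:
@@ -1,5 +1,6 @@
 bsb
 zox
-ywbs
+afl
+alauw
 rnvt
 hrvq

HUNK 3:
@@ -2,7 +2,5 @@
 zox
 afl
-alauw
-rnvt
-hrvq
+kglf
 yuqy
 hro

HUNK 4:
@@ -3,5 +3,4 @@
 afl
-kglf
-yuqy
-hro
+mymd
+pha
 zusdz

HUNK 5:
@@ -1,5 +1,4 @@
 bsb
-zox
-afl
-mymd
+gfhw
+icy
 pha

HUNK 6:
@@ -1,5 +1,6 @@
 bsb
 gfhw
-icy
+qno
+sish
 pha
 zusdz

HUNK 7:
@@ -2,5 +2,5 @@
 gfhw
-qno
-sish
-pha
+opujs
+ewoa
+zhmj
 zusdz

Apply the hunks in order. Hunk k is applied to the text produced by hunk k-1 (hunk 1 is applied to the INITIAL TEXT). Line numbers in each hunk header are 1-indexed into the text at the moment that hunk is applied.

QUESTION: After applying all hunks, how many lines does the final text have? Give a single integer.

Answer: 6

Derivation:
Hunk 1: at line 2 remove [iqt] add [rnvt,hrvq,yuqy] -> 8 lines: bsb zox ywbs rnvt hrvq yuqy hro zusdz
Hunk 2: at line 1 remove [ywbs] add [afl,alauw] -> 9 lines: bsb zox afl alauw rnvt hrvq yuqy hro zusdz
Hunk 3: at line 2 remove [alauw,rnvt,hrvq] add [kglf] -> 7 lines: bsb zox afl kglf yuqy hro zusdz
Hunk 4: at line 3 remove [kglf,yuqy,hro] add [mymd,pha] -> 6 lines: bsb zox afl mymd pha zusdz
Hunk 5: at line 1 remove [zox,afl,mymd] add [gfhw,icy] -> 5 lines: bsb gfhw icy pha zusdz
Hunk 6: at line 1 remove [icy] add [qno,sish] -> 6 lines: bsb gfhw qno sish pha zusdz
Hunk 7: at line 2 remove [qno,sish,pha] add [opujs,ewoa,zhmj] -> 6 lines: bsb gfhw opujs ewoa zhmj zusdz
Final line count: 6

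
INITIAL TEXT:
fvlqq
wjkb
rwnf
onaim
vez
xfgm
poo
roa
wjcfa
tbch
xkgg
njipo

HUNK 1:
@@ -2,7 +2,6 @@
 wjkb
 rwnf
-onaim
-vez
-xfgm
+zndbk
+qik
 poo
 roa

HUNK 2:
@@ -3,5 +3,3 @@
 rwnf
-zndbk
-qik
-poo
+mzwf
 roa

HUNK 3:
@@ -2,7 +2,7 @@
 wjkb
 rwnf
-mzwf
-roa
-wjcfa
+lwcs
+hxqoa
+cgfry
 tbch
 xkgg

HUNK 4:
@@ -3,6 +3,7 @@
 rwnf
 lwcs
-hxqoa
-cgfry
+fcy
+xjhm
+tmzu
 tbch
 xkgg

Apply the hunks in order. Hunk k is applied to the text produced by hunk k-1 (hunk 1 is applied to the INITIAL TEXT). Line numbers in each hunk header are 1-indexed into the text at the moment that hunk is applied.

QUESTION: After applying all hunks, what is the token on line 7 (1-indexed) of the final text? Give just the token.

Hunk 1: at line 2 remove [onaim,vez,xfgm] add [zndbk,qik] -> 11 lines: fvlqq wjkb rwnf zndbk qik poo roa wjcfa tbch xkgg njipo
Hunk 2: at line 3 remove [zndbk,qik,poo] add [mzwf] -> 9 lines: fvlqq wjkb rwnf mzwf roa wjcfa tbch xkgg njipo
Hunk 3: at line 2 remove [mzwf,roa,wjcfa] add [lwcs,hxqoa,cgfry] -> 9 lines: fvlqq wjkb rwnf lwcs hxqoa cgfry tbch xkgg njipo
Hunk 4: at line 3 remove [hxqoa,cgfry] add [fcy,xjhm,tmzu] -> 10 lines: fvlqq wjkb rwnf lwcs fcy xjhm tmzu tbch xkgg njipo
Final line 7: tmzu

Answer: tmzu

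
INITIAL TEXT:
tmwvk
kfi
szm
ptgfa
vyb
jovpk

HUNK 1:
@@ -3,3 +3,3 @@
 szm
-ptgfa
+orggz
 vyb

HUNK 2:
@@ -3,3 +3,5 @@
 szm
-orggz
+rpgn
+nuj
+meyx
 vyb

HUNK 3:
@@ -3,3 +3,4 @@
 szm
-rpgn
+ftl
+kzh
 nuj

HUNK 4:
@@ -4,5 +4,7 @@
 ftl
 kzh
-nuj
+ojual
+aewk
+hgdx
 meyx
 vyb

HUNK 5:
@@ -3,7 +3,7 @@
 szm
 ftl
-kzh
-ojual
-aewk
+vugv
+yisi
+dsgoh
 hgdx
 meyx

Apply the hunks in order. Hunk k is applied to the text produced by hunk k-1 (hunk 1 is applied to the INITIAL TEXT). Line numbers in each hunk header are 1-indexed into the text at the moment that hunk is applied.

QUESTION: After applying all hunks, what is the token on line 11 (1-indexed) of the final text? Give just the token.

Answer: jovpk

Derivation:
Hunk 1: at line 3 remove [ptgfa] add [orggz] -> 6 lines: tmwvk kfi szm orggz vyb jovpk
Hunk 2: at line 3 remove [orggz] add [rpgn,nuj,meyx] -> 8 lines: tmwvk kfi szm rpgn nuj meyx vyb jovpk
Hunk 3: at line 3 remove [rpgn] add [ftl,kzh] -> 9 lines: tmwvk kfi szm ftl kzh nuj meyx vyb jovpk
Hunk 4: at line 4 remove [nuj] add [ojual,aewk,hgdx] -> 11 lines: tmwvk kfi szm ftl kzh ojual aewk hgdx meyx vyb jovpk
Hunk 5: at line 3 remove [kzh,ojual,aewk] add [vugv,yisi,dsgoh] -> 11 lines: tmwvk kfi szm ftl vugv yisi dsgoh hgdx meyx vyb jovpk
Final line 11: jovpk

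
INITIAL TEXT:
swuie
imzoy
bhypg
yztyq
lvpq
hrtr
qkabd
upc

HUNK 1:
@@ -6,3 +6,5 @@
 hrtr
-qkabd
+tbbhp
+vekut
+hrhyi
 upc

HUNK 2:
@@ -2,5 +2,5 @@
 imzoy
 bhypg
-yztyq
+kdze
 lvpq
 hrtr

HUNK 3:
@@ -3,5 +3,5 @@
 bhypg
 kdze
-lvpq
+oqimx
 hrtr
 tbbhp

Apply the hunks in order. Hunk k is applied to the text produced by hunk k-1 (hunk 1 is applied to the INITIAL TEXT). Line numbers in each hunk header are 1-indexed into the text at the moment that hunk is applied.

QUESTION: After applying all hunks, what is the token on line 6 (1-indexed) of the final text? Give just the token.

Answer: hrtr

Derivation:
Hunk 1: at line 6 remove [qkabd] add [tbbhp,vekut,hrhyi] -> 10 lines: swuie imzoy bhypg yztyq lvpq hrtr tbbhp vekut hrhyi upc
Hunk 2: at line 2 remove [yztyq] add [kdze] -> 10 lines: swuie imzoy bhypg kdze lvpq hrtr tbbhp vekut hrhyi upc
Hunk 3: at line 3 remove [lvpq] add [oqimx] -> 10 lines: swuie imzoy bhypg kdze oqimx hrtr tbbhp vekut hrhyi upc
Final line 6: hrtr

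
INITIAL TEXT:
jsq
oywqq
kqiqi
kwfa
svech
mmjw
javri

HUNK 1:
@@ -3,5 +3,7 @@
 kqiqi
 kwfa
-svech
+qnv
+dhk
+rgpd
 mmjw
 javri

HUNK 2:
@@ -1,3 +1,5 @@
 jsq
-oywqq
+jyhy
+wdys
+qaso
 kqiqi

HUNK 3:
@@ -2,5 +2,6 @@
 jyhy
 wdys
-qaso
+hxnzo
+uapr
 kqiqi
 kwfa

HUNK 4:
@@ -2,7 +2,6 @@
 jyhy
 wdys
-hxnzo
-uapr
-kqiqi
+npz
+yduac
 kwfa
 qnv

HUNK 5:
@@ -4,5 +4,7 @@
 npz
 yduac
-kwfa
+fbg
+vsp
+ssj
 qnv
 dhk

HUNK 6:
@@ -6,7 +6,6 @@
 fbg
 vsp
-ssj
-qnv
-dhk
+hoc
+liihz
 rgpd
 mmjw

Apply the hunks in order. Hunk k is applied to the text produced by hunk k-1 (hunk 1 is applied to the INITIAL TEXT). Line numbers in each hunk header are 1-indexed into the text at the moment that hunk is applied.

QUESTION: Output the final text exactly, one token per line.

Answer: jsq
jyhy
wdys
npz
yduac
fbg
vsp
hoc
liihz
rgpd
mmjw
javri

Derivation:
Hunk 1: at line 3 remove [svech] add [qnv,dhk,rgpd] -> 9 lines: jsq oywqq kqiqi kwfa qnv dhk rgpd mmjw javri
Hunk 2: at line 1 remove [oywqq] add [jyhy,wdys,qaso] -> 11 lines: jsq jyhy wdys qaso kqiqi kwfa qnv dhk rgpd mmjw javri
Hunk 3: at line 2 remove [qaso] add [hxnzo,uapr] -> 12 lines: jsq jyhy wdys hxnzo uapr kqiqi kwfa qnv dhk rgpd mmjw javri
Hunk 4: at line 2 remove [hxnzo,uapr,kqiqi] add [npz,yduac] -> 11 lines: jsq jyhy wdys npz yduac kwfa qnv dhk rgpd mmjw javri
Hunk 5: at line 4 remove [kwfa] add [fbg,vsp,ssj] -> 13 lines: jsq jyhy wdys npz yduac fbg vsp ssj qnv dhk rgpd mmjw javri
Hunk 6: at line 6 remove [ssj,qnv,dhk] add [hoc,liihz] -> 12 lines: jsq jyhy wdys npz yduac fbg vsp hoc liihz rgpd mmjw javri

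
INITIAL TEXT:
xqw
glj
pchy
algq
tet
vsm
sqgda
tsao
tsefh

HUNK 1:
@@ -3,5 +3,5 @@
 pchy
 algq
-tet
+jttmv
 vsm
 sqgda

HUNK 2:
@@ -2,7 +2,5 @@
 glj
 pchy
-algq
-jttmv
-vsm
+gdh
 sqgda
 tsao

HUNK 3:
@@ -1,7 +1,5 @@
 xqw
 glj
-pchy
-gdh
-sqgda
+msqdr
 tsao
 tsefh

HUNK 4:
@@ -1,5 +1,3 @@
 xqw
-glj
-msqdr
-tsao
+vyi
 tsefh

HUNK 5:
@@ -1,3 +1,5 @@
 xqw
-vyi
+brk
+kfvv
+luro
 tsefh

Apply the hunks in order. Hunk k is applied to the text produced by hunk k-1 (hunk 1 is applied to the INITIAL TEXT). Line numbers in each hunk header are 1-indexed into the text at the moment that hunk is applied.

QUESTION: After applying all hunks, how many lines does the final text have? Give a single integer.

Answer: 5

Derivation:
Hunk 1: at line 3 remove [tet] add [jttmv] -> 9 lines: xqw glj pchy algq jttmv vsm sqgda tsao tsefh
Hunk 2: at line 2 remove [algq,jttmv,vsm] add [gdh] -> 7 lines: xqw glj pchy gdh sqgda tsao tsefh
Hunk 3: at line 1 remove [pchy,gdh,sqgda] add [msqdr] -> 5 lines: xqw glj msqdr tsao tsefh
Hunk 4: at line 1 remove [glj,msqdr,tsao] add [vyi] -> 3 lines: xqw vyi tsefh
Hunk 5: at line 1 remove [vyi] add [brk,kfvv,luro] -> 5 lines: xqw brk kfvv luro tsefh
Final line count: 5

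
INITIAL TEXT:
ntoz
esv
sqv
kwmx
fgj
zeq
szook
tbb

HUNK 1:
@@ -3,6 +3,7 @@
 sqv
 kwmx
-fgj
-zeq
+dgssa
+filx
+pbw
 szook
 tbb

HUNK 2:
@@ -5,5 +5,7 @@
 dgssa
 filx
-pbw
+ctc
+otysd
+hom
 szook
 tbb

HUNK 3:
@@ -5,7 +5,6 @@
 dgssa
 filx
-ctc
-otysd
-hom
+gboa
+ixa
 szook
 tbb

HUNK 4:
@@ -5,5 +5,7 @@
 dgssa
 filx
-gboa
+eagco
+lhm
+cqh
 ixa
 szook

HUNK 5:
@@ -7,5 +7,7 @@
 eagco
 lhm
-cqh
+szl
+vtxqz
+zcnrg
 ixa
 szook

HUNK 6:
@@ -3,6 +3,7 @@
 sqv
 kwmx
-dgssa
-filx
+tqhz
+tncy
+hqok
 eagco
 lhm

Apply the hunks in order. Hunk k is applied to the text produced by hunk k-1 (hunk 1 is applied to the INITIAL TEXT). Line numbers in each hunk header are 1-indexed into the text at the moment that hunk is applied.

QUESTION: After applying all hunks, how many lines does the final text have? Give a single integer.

Answer: 15

Derivation:
Hunk 1: at line 3 remove [fgj,zeq] add [dgssa,filx,pbw] -> 9 lines: ntoz esv sqv kwmx dgssa filx pbw szook tbb
Hunk 2: at line 5 remove [pbw] add [ctc,otysd,hom] -> 11 lines: ntoz esv sqv kwmx dgssa filx ctc otysd hom szook tbb
Hunk 3: at line 5 remove [ctc,otysd,hom] add [gboa,ixa] -> 10 lines: ntoz esv sqv kwmx dgssa filx gboa ixa szook tbb
Hunk 4: at line 5 remove [gboa] add [eagco,lhm,cqh] -> 12 lines: ntoz esv sqv kwmx dgssa filx eagco lhm cqh ixa szook tbb
Hunk 5: at line 7 remove [cqh] add [szl,vtxqz,zcnrg] -> 14 lines: ntoz esv sqv kwmx dgssa filx eagco lhm szl vtxqz zcnrg ixa szook tbb
Hunk 6: at line 3 remove [dgssa,filx] add [tqhz,tncy,hqok] -> 15 lines: ntoz esv sqv kwmx tqhz tncy hqok eagco lhm szl vtxqz zcnrg ixa szook tbb
Final line count: 15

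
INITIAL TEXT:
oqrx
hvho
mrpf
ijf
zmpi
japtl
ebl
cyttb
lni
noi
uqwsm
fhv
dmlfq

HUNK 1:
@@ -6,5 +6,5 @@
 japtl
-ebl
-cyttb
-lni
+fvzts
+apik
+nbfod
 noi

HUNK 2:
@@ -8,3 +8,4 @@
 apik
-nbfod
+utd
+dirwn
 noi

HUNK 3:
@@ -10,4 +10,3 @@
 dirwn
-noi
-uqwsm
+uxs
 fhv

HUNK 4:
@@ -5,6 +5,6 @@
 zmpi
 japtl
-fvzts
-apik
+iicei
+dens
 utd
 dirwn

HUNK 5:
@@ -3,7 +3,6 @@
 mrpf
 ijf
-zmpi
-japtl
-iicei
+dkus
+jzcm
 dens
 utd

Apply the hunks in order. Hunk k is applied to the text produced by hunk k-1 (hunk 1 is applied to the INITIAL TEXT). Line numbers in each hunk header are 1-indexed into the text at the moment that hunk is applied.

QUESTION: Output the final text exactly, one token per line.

Hunk 1: at line 6 remove [ebl,cyttb,lni] add [fvzts,apik,nbfod] -> 13 lines: oqrx hvho mrpf ijf zmpi japtl fvzts apik nbfod noi uqwsm fhv dmlfq
Hunk 2: at line 8 remove [nbfod] add [utd,dirwn] -> 14 lines: oqrx hvho mrpf ijf zmpi japtl fvzts apik utd dirwn noi uqwsm fhv dmlfq
Hunk 3: at line 10 remove [noi,uqwsm] add [uxs] -> 13 lines: oqrx hvho mrpf ijf zmpi japtl fvzts apik utd dirwn uxs fhv dmlfq
Hunk 4: at line 5 remove [fvzts,apik] add [iicei,dens] -> 13 lines: oqrx hvho mrpf ijf zmpi japtl iicei dens utd dirwn uxs fhv dmlfq
Hunk 5: at line 3 remove [zmpi,japtl,iicei] add [dkus,jzcm] -> 12 lines: oqrx hvho mrpf ijf dkus jzcm dens utd dirwn uxs fhv dmlfq

Answer: oqrx
hvho
mrpf
ijf
dkus
jzcm
dens
utd
dirwn
uxs
fhv
dmlfq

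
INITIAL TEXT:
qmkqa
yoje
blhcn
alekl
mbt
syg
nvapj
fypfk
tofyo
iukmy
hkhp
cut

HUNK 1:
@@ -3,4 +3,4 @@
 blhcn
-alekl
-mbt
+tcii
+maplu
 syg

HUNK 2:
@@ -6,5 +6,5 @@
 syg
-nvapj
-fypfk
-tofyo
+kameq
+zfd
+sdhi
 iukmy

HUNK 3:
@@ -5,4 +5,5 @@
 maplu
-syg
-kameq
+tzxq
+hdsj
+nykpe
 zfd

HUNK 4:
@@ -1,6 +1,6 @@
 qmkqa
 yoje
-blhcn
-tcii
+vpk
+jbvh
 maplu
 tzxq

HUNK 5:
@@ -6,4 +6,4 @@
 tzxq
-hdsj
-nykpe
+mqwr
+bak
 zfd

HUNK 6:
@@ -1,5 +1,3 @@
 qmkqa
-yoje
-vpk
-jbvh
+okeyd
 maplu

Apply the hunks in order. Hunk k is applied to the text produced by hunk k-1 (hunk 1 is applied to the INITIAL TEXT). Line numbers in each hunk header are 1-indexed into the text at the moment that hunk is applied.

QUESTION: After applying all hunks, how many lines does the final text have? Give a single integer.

Answer: 11

Derivation:
Hunk 1: at line 3 remove [alekl,mbt] add [tcii,maplu] -> 12 lines: qmkqa yoje blhcn tcii maplu syg nvapj fypfk tofyo iukmy hkhp cut
Hunk 2: at line 6 remove [nvapj,fypfk,tofyo] add [kameq,zfd,sdhi] -> 12 lines: qmkqa yoje blhcn tcii maplu syg kameq zfd sdhi iukmy hkhp cut
Hunk 3: at line 5 remove [syg,kameq] add [tzxq,hdsj,nykpe] -> 13 lines: qmkqa yoje blhcn tcii maplu tzxq hdsj nykpe zfd sdhi iukmy hkhp cut
Hunk 4: at line 1 remove [blhcn,tcii] add [vpk,jbvh] -> 13 lines: qmkqa yoje vpk jbvh maplu tzxq hdsj nykpe zfd sdhi iukmy hkhp cut
Hunk 5: at line 6 remove [hdsj,nykpe] add [mqwr,bak] -> 13 lines: qmkqa yoje vpk jbvh maplu tzxq mqwr bak zfd sdhi iukmy hkhp cut
Hunk 6: at line 1 remove [yoje,vpk,jbvh] add [okeyd] -> 11 lines: qmkqa okeyd maplu tzxq mqwr bak zfd sdhi iukmy hkhp cut
Final line count: 11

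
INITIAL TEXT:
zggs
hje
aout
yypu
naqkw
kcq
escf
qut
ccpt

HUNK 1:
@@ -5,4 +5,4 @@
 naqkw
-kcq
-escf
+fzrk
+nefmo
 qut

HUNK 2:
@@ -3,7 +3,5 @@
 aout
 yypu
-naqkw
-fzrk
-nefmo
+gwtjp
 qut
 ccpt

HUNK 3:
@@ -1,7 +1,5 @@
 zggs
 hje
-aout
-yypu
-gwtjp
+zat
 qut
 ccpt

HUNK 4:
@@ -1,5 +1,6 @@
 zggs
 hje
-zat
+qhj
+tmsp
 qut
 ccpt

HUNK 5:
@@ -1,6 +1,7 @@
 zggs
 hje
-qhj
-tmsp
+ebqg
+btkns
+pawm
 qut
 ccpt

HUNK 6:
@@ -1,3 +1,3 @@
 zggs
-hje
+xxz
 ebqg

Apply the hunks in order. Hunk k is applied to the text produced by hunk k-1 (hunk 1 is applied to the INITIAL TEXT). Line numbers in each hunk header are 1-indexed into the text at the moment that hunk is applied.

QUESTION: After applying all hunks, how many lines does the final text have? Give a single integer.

Hunk 1: at line 5 remove [kcq,escf] add [fzrk,nefmo] -> 9 lines: zggs hje aout yypu naqkw fzrk nefmo qut ccpt
Hunk 2: at line 3 remove [naqkw,fzrk,nefmo] add [gwtjp] -> 7 lines: zggs hje aout yypu gwtjp qut ccpt
Hunk 3: at line 1 remove [aout,yypu,gwtjp] add [zat] -> 5 lines: zggs hje zat qut ccpt
Hunk 4: at line 1 remove [zat] add [qhj,tmsp] -> 6 lines: zggs hje qhj tmsp qut ccpt
Hunk 5: at line 1 remove [qhj,tmsp] add [ebqg,btkns,pawm] -> 7 lines: zggs hje ebqg btkns pawm qut ccpt
Hunk 6: at line 1 remove [hje] add [xxz] -> 7 lines: zggs xxz ebqg btkns pawm qut ccpt
Final line count: 7

Answer: 7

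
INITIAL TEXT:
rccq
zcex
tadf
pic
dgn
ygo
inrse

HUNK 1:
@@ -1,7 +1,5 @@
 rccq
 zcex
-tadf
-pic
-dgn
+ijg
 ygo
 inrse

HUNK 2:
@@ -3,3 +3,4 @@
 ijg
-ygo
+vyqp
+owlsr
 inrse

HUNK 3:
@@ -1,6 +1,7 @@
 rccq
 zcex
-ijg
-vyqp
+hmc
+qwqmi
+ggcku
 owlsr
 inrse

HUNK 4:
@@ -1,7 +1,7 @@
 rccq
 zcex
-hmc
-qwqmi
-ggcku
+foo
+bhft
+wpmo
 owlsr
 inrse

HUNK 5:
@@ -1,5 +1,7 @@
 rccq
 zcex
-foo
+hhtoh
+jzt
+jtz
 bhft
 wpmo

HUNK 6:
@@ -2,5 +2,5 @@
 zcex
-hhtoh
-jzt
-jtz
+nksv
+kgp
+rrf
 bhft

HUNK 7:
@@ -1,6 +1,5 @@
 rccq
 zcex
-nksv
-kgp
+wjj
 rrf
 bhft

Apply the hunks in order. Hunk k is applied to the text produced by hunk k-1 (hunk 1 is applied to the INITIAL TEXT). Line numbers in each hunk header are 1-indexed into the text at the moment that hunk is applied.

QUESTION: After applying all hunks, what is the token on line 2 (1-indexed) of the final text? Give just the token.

Hunk 1: at line 1 remove [tadf,pic,dgn] add [ijg] -> 5 lines: rccq zcex ijg ygo inrse
Hunk 2: at line 3 remove [ygo] add [vyqp,owlsr] -> 6 lines: rccq zcex ijg vyqp owlsr inrse
Hunk 3: at line 1 remove [ijg,vyqp] add [hmc,qwqmi,ggcku] -> 7 lines: rccq zcex hmc qwqmi ggcku owlsr inrse
Hunk 4: at line 1 remove [hmc,qwqmi,ggcku] add [foo,bhft,wpmo] -> 7 lines: rccq zcex foo bhft wpmo owlsr inrse
Hunk 5: at line 1 remove [foo] add [hhtoh,jzt,jtz] -> 9 lines: rccq zcex hhtoh jzt jtz bhft wpmo owlsr inrse
Hunk 6: at line 2 remove [hhtoh,jzt,jtz] add [nksv,kgp,rrf] -> 9 lines: rccq zcex nksv kgp rrf bhft wpmo owlsr inrse
Hunk 7: at line 1 remove [nksv,kgp] add [wjj] -> 8 lines: rccq zcex wjj rrf bhft wpmo owlsr inrse
Final line 2: zcex

Answer: zcex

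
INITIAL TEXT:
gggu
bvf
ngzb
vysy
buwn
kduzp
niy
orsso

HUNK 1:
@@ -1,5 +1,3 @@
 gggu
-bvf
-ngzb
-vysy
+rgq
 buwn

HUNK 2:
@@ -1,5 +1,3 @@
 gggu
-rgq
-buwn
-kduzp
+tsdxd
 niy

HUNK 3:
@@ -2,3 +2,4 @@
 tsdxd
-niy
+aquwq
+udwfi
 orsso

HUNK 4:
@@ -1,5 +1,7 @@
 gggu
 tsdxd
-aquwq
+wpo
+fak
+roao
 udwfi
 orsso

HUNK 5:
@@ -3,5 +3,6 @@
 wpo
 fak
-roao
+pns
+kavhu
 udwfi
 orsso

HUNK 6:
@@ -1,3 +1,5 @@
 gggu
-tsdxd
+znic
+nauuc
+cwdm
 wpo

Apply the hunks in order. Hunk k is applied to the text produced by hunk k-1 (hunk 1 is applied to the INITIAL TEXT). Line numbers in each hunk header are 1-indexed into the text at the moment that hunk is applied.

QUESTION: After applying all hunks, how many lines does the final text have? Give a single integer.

Answer: 10

Derivation:
Hunk 1: at line 1 remove [bvf,ngzb,vysy] add [rgq] -> 6 lines: gggu rgq buwn kduzp niy orsso
Hunk 2: at line 1 remove [rgq,buwn,kduzp] add [tsdxd] -> 4 lines: gggu tsdxd niy orsso
Hunk 3: at line 2 remove [niy] add [aquwq,udwfi] -> 5 lines: gggu tsdxd aquwq udwfi orsso
Hunk 4: at line 1 remove [aquwq] add [wpo,fak,roao] -> 7 lines: gggu tsdxd wpo fak roao udwfi orsso
Hunk 5: at line 3 remove [roao] add [pns,kavhu] -> 8 lines: gggu tsdxd wpo fak pns kavhu udwfi orsso
Hunk 6: at line 1 remove [tsdxd] add [znic,nauuc,cwdm] -> 10 lines: gggu znic nauuc cwdm wpo fak pns kavhu udwfi orsso
Final line count: 10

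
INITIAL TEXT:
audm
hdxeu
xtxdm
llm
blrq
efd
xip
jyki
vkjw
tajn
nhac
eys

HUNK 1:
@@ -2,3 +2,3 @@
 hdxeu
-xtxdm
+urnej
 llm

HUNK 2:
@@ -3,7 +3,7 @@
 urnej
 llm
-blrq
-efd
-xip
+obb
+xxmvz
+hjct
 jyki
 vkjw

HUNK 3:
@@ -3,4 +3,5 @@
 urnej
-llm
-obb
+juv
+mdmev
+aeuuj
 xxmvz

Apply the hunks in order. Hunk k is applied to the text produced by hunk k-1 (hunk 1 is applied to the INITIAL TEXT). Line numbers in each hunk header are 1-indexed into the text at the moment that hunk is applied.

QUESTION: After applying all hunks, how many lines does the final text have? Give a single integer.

Answer: 13

Derivation:
Hunk 1: at line 2 remove [xtxdm] add [urnej] -> 12 lines: audm hdxeu urnej llm blrq efd xip jyki vkjw tajn nhac eys
Hunk 2: at line 3 remove [blrq,efd,xip] add [obb,xxmvz,hjct] -> 12 lines: audm hdxeu urnej llm obb xxmvz hjct jyki vkjw tajn nhac eys
Hunk 3: at line 3 remove [llm,obb] add [juv,mdmev,aeuuj] -> 13 lines: audm hdxeu urnej juv mdmev aeuuj xxmvz hjct jyki vkjw tajn nhac eys
Final line count: 13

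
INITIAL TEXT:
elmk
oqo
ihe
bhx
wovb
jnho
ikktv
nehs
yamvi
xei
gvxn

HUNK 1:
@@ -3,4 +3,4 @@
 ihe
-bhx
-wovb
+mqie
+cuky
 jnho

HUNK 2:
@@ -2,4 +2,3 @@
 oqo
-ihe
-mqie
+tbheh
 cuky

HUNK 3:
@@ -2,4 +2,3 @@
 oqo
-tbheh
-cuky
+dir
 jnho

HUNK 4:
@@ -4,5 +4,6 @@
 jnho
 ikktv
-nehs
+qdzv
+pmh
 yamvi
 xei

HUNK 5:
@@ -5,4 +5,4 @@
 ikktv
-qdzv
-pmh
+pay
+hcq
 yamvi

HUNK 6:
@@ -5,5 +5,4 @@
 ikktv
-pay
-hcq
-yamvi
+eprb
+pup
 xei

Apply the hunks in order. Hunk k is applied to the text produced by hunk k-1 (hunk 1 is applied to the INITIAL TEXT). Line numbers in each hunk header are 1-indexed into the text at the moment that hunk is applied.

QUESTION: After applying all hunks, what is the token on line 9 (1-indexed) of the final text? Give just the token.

Hunk 1: at line 3 remove [bhx,wovb] add [mqie,cuky] -> 11 lines: elmk oqo ihe mqie cuky jnho ikktv nehs yamvi xei gvxn
Hunk 2: at line 2 remove [ihe,mqie] add [tbheh] -> 10 lines: elmk oqo tbheh cuky jnho ikktv nehs yamvi xei gvxn
Hunk 3: at line 2 remove [tbheh,cuky] add [dir] -> 9 lines: elmk oqo dir jnho ikktv nehs yamvi xei gvxn
Hunk 4: at line 4 remove [nehs] add [qdzv,pmh] -> 10 lines: elmk oqo dir jnho ikktv qdzv pmh yamvi xei gvxn
Hunk 5: at line 5 remove [qdzv,pmh] add [pay,hcq] -> 10 lines: elmk oqo dir jnho ikktv pay hcq yamvi xei gvxn
Hunk 6: at line 5 remove [pay,hcq,yamvi] add [eprb,pup] -> 9 lines: elmk oqo dir jnho ikktv eprb pup xei gvxn
Final line 9: gvxn

Answer: gvxn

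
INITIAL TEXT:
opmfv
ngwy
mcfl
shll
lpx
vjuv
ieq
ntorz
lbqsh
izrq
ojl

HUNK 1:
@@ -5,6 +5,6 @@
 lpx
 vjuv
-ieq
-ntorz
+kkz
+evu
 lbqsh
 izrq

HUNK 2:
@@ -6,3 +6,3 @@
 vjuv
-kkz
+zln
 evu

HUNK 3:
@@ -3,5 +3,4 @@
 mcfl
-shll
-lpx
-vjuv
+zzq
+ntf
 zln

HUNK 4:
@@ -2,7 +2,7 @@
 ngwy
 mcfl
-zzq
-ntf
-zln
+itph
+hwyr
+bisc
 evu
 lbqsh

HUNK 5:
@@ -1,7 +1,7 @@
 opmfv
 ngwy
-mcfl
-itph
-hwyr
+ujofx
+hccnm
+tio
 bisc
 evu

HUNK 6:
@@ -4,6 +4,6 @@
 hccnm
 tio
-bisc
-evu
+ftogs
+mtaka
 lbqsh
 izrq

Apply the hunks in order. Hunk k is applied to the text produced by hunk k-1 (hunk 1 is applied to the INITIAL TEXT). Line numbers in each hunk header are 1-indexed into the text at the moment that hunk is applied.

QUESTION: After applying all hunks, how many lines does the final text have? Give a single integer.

Hunk 1: at line 5 remove [ieq,ntorz] add [kkz,evu] -> 11 lines: opmfv ngwy mcfl shll lpx vjuv kkz evu lbqsh izrq ojl
Hunk 2: at line 6 remove [kkz] add [zln] -> 11 lines: opmfv ngwy mcfl shll lpx vjuv zln evu lbqsh izrq ojl
Hunk 3: at line 3 remove [shll,lpx,vjuv] add [zzq,ntf] -> 10 lines: opmfv ngwy mcfl zzq ntf zln evu lbqsh izrq ojl
Hunk 4: at line 2 remove [zzq,ntf,zln] add [itph,hwyr,bisc] -> 10 lines: opmfv ngwy mcfl itph hwyr bisc evu lbqsh izrq ojl
Hunk 5: at line 1 remove [mcfl,itph,hwyr] add [ujofx,hccnm,tio] -> 10 lines: opmfv ngwy ujofx hccnm tio bisc evu lbqsh izrq ojl
Hunk 6: at line 4 remove [bisc,evu] add [ftogs,mtaka] -> 10 lines: opmfv ngwy ujofx hccnm tio ftogs mtaka lbqsh izrq ojl
Final line count: 10

Answer: 10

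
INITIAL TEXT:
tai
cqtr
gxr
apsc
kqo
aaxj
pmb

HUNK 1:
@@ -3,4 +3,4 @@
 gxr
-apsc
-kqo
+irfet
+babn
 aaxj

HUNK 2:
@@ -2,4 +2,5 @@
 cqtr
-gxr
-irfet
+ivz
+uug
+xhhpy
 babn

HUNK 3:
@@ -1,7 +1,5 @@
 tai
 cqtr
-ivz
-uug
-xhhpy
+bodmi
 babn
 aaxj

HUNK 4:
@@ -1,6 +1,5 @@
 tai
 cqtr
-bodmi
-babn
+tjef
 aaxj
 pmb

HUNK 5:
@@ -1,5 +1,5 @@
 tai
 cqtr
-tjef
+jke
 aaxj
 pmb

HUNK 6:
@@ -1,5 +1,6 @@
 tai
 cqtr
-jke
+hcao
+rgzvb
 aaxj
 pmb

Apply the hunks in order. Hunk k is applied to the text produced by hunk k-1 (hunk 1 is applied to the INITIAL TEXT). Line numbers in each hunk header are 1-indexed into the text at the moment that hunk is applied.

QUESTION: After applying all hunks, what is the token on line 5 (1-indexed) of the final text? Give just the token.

Hunk 1: at line 3 remove [apsc,kqo] add [irfet,babn] -> 7 lines: tai cqtr gxr irfet babn aaxj pmb
Hunk 2: at line 2 remove [gxr,irfet] add [ivz,uug,xhhpy] -> 8 lines: tai cqtr ivz uug xhhpy babn aaxj pmb
Hunk 3: at line 1 remove [ivz,uug,xhhpy] add [bodmi] -> 6 lines: tai cqtr bodmi babn aaxj pmb
Hunk 4: at line 1 remove [bodmi,babn] add [tjef] -> 5 lines: tai cqtr tjef aaxj pmb
Hunk 5: at line 1 remove [tjef] add [jke] -> 5 lines: tai cqtr jke aaxj pmb
Hunk 6: at line 1 remove [jke] add [hcao,rgzvb] -> 6 lines: tai cqtr hcao rgzvb aaxj pmb
Final line 5: aaxj

Answer: aaxj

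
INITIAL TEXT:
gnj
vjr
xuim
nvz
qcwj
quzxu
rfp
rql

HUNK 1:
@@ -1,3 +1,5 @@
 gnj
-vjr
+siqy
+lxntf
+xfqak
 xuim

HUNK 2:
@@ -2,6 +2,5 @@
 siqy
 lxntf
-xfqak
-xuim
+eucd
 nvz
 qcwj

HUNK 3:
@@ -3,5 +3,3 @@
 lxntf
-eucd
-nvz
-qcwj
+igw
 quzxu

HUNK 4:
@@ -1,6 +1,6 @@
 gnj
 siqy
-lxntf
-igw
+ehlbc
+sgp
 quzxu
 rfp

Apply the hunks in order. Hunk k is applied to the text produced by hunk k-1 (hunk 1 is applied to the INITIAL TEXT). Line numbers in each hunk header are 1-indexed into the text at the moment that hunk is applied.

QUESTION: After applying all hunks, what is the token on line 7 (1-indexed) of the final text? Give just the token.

Hunk 1: at line 1 remove [vjr] add [siqy,lxntf,xfqak] -> 10 lines: gnj siqy lxntf xfqak xuim nvz qcwj quzxu rfp rql
Hunk 2: at line 2 remove [xfqak,xuim] add [eucd] -> 9 lines: gnj siqy lxntf eucd nvz qcwj quzxu rfp rql
Hunk 3: at line 3 remove [eucd,nvz,qcwj] add [igw] -> 7 lines: gnj siqy lxntf igw quzxu rfp rql
Hunk 4: at line 1 remove [lxntf,igw] add [ehlbc,sgp] -> 7 lines: gnj siqy ehlbc sgp quzxu rfp rql
Final line 7: rql

Answer: rql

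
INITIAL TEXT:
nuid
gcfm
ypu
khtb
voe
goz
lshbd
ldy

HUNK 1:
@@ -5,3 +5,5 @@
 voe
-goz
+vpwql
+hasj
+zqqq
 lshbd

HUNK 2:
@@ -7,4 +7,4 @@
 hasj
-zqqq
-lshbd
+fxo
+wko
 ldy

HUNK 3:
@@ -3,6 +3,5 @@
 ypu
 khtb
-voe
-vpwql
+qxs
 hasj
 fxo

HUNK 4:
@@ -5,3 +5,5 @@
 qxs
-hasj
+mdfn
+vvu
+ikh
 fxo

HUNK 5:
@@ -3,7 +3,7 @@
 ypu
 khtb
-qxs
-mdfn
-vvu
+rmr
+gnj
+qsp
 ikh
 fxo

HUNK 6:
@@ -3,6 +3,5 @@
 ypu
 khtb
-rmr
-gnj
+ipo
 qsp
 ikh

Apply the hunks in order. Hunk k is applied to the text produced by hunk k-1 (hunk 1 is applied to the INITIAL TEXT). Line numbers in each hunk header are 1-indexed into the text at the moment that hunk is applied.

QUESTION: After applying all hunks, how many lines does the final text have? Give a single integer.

Answer: 10

Derivation:
Hunk 1: at line 5 remove [goz] add [vpwql,hasj,zqqq] -> 10 lines: nuid gcfm ypu khtb voe vpwql hasj zqqq lshbd ldy
Hunk 2: at line 7 remove [zqqq,lshbd] add [fxo,wko] -> 10 lines: nuid gcfm ypu khtb voe vpwql hasj fxo wko ldy
Hunk 3: at line 3 remove [voe,vpwql] add [qxs] -> 9 lines: nuid gcfm ypu khtb qxs hasj fxo wko ldy
Hunk 4: at line 5 remove [hasj] add [mdfn,vvu,ikh] -> 11 lines: nuid gcfm ypu khtb qxs mdfn vvu ikh fxo wko ldy
Hunk 5: at line 3 remove [qxs,mdfn,vvu] add [rmr,gnj,qsp] -> 11 lines: nuid gcfm ypu khtb rmr gnj qsp ikh fxo wko ldy
Hunk 6: at line 3 remove [rmr,gnj] add [ipo] -> 10 lines: nuid gcfm ypu khtb ipo qsp ikh fxo wko ldy
Final line count: 10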